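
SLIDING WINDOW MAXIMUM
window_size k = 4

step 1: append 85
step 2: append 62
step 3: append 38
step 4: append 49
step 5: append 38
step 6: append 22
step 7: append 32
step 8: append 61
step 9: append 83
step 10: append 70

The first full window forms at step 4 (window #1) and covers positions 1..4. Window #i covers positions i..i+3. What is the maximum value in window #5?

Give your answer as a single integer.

step 1: append 85 -> window=[85] (not full yet)
step 2: append 62 -> window=[85, 62] (not full yet)
step 3: append 38 -> window=[85, 62, 38] (not full yet)
step 4: append 49 -> window=[85, 62, 38, 49] -> max=85
step 5: append 38 -> window=[62, 38, 49, 38] -> max=62
step 6: append 22 -> window=[38, 49, 38, 22] -> max=49
step 7: append 32 -> window=[49, 38, 22, 32] -> max=49
step 8: append 61 -> window=[38, 22, 32, 61] -> max=61
Window #5 max = 61

Answer: 61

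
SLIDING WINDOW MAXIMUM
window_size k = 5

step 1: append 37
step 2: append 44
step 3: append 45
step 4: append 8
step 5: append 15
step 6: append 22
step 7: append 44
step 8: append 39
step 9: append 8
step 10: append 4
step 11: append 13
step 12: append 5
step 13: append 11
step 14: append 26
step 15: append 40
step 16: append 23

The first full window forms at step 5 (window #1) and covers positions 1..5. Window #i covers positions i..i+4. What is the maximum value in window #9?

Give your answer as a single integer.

step 1: append 37 -> window=[37] (not full yet)
step 2: append 44 -> window=[37, 44] (not full yet)
step 3: append 45 -> window=[37, 44, 45] (not full yet)
step 4: append 8 -> window=[37, 44, 45, 8] (not full yet)
step 5: append 15 -> window=[37, 44, 45, 8, 15] -> max=45
step 6: append 22 -> window=[44, 45, 8, 15, 22] -> max=45
step 7: append 44 -> window=[45, 8, 15, 22, 44] -> max=45
step 8: append 39 -> window=[8, 15, 22, 44, 39] -> max=44
step 9: append 8 -> window=[15, 22, 44, 39, 8] -> max=44
step 10: append 4 -> window=[22, 44, 39, 8, 4] -> max=44
step 11: append 13 -> window=[44, 39, 8, 4, 13] -> max=44
step 12: append 5 -> window=[39, 8, 4, 13, 5] -> max=39
step 13: append 11 -> window=[8, 4, 13, 5, 11] -> max=13
Window #9 max = 13

Answer: 13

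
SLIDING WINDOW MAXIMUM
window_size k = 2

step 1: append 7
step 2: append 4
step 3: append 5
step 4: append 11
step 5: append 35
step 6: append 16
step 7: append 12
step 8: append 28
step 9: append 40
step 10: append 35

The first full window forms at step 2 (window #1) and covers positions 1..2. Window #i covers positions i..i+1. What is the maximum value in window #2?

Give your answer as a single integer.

Answer: 5

Derivation:
step 1: append 7 -> window=[7] (not full yet)
step 2: append 4 -> window=[7, 4] -> max=7
step 3: append 5 -> window=[4, 5] -> max=5
Window #2 max = 5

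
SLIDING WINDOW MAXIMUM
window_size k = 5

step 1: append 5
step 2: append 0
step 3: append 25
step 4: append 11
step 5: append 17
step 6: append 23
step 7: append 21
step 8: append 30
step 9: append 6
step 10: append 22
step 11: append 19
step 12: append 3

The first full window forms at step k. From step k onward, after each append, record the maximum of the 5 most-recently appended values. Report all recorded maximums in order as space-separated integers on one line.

Answer: 25 25 25 30 30 30 30 30

Derivation:
step 1: append 5 -> window=[5] (not full yet)
step 2: append 0 -> window=[5, 0] (not full yet)
step 3: append 25 -> window=[5, 0, 25] (not full yet)
step 4: append 11 -> window=[5, 0, 25, 11] (not full yet)
step 5: append 17 -> window=[5, 0, 25, 11, 17] -> max=25
step 6: append 23 -> window=[0, 25, 11, 17, 23] -> max=25
step 7: append 21 -> window=[25, 11, 17, 23, 21] -> max=25
step 8: append 30 -> window=[11, 17, 23, 21, 30] -> max=30
step 9: append 6 -> window=[17, 23, 21, 30, 6] -> max=30
step 10: append 22 -> window=[23, 21, 30, 6, 22] -> max=30
step 11: append 19 -> window=[21, 30, 6, 22, 19] -> max=30
step 12: append 3 -> window=[30, 6, 22, 19, 3] -> max=30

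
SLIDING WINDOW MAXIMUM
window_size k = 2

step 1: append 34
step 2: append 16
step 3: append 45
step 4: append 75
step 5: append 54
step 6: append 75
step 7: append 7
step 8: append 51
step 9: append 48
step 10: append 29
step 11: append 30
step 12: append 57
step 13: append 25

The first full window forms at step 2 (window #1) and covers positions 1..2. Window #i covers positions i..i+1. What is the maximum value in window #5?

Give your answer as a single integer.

step 1: append 34 -> window=[34] (not full yet)
step 2: append 16 -> window=[34, 16] -> max=34
step 3: append 45 -> window=[16, 45] -> max=45
step 4: append 75 -> window=[45, 75] -> max=75
step 5: append 54 -> window=[75, 54] -> max=75
step 6: append 75 -> window=[54, 75] -> max=75
Window #5 max = 75

Answer: 75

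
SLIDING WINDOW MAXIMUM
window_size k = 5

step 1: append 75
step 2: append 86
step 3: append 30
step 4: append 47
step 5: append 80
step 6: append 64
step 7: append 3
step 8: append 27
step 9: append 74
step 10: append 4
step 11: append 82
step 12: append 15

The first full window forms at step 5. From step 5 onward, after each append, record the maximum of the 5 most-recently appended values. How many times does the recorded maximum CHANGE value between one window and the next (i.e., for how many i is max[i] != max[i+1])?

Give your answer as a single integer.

Answer: 3

Derivation:
step 1: append 75 -> window=[75] (not full yet)
step 2: append 86 -> window=[75, 86] (not full yet)
step 3: append 30 -> window=[75, 86, 30] (not full yet)
step 4: append 47 -> window=[75, 86, 30, 47] (not full yet)
step 5: append 80 -> window=[75, 86, 30, 47, 80] -> max=86
step 6: append 64 -> window=[86, 30, 47, 80, 64] -> max=86
step 7: append 3 -> window=[30, 47, 80, 64, 3] -> max=80
step 8: append 27 -> window=[47, 80, 64, 3, 27] -> max=80
step 9: append 74 -> window=[80, 64, 3, 27, 74] -> max=80
step 10: append 4 -> window=[64, 3, 27, 74, 4] -> max=74
step 11: append 82 -> window=[3, 27, 74, 4, 82] -> max=82
step 12: append 15 -> window=[27, 74, 4, 82, 15] -> max=82
Recorded maximums: 86 86 80 80 80 74 82 82
Changes between consecutive maximums: 3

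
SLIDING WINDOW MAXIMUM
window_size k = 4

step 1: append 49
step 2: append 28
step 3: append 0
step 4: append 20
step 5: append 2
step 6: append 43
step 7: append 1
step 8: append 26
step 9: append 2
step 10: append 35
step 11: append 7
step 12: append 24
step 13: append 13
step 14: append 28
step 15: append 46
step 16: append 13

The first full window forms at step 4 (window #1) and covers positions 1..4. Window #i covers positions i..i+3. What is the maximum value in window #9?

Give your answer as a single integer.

step 1: append 49 -> window=[49] (not full yet)
step 2: append 28 -> window=[49, 28] (not full yet)
step 3: append 0 -> window=[49, 28, 0] (not full yet)
step 4: append 20 -> window=[49, 28, 0, 20] -> max=49
step 5: append 2 -> window=[28, 0, 20, 2] -> max=28
step 6: append 43 -> window=[0, 20, 2, 43] -> max=43
step 7: append 1 -> window=[20, 2, 43, 1] -> max=43
step 8: append 26 -> window=[2, 43, 1, 26] -> max=43
step 9: append 2 -> window=[43, 1, 26, 2] -> max=43
step 10: append 35 -> window=[1, 26, 2, 35] -> max=35
step 11: append 7 -> window=[26, 2, 35, 7] -> max=35
step 12: append 24 -> window=[2, 35, 7, 24] -> max=35
Window #9 max = 35

Answer: 35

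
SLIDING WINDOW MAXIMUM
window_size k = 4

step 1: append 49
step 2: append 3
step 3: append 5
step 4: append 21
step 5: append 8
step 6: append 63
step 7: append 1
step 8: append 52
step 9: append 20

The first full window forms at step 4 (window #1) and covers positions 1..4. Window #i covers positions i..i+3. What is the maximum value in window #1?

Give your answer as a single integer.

step 1: append 49 -> window=[49] (not full yet)
step 2: append 3 -> window=[49, 3] (not full yet)
step 3: append 5 -> window=[49, 3, 5] (not full yet)
step 4: append 21 -> window=[49, 3, 5, 21] -> max=49
Window #1 max = 49

Answer: 49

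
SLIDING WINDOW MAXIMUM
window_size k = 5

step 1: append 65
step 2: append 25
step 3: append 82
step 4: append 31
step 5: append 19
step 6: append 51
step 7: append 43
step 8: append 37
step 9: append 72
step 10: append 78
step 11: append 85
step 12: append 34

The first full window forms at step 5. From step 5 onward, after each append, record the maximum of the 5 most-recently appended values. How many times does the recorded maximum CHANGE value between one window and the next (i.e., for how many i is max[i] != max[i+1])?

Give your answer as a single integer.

Answer: 4

Derivation:
step 1: append 65 -> window=[65] (not full yet)
step 2: append 25 -> window=[65, 25] (not full yet)
step 3: append 82 -> window=[65, 25, 82] (not full yet)
step 4: append 31 -> window=[65, 25, 82, 31] (not full yet)
step 5: append 19 -> window=[65, 25, 82, 31, 19] -> max=82
step 6: append 51 -> window=[25, 82, 31, 19, 51] -> max=82
step 7: append 43 -> window=[82, 31, 19, 51, 43] -> max=82
step 8: append 37 -> window=[31, 19, 51, 43, 37] -> max=51
step 9: append 72 -> window=[19, 51, 43, 37, 72] -> max=72
step 10: append 78 -> window=[51, 43, 37, 72, 78] -> max=78
step 11: append 85 -> window=[43, 37, 72, 78, 85] -> max=85
step 12: append 34 -> window=[37, 72, 78, 85, 34] -> max=85
Recorded maximums: 82 82 82 51 72 78 85 85
Changes between consecutive maximums: 4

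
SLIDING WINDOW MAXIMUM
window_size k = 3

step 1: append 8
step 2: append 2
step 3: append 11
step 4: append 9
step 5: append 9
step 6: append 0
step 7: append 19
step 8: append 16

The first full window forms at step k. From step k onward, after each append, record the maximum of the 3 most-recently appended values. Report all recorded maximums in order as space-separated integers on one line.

Answer: 11 11 11 9 19 19

Derivation:
step 1: append 8 -> window=[8] (not full yet)
step 2: append 2 -> window=[8, 2] (not full yet)
step 3: append 11 -> window=[8, 2, 11] -> max=11
step 4: append 9 -> window=[2, 11, 9] -> max=11
step 5: append 9 -> window=[11, 9, 9] -> max=11
step 6: append 0 -> window=[9, 9, 0] -> max=9
step 7: append 19 -> window=[9, 0, 19] -> max=19
step 8: append 16 -> window=[0, 19, 16] -> max=19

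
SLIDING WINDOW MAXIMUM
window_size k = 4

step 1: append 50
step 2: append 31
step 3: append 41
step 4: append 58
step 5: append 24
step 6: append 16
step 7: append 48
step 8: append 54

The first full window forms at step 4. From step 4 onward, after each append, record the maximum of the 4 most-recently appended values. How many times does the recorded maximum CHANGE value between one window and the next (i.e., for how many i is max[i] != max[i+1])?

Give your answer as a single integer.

Answer: 1

Derivation:
step 1: append 50 -> window=[50] (not full yet)
step 2: append 31 -> window=[50, 31] (not full yet)
step 3: append 41 -> window=[50, 31, 41] (not full yet)
step 4: append 58 -> window=[50, 31, 41, 58] -> max=58
step 5: append 24 -> window=[31, 41, 58, 24] -> max=58
step 6: append 16 -> window=[41, 58, 24, 16] -> max=58
step 7: append 48 -> window=[58, 24, 16, 48] -> max=58
step 8: append 54 -> window=[24, 16, 48, 54] -> max=54
Recorded maximums: 58 58 58 58 54
Changes between consecutive maximums: 1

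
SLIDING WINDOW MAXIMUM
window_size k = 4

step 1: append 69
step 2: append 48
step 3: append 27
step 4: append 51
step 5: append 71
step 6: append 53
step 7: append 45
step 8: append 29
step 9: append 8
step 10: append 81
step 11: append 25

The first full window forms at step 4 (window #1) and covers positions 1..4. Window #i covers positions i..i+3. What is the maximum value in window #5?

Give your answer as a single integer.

step 1: append 69 -> window=[69] (not full yet)
step 2: append 48 -> window=[69, 48] (not full yet)
step 3: append 27 -> window=[69, 48, 27] (not full yet)
step 4: append 51 -> window=[69, 48, 27, 51] -> max=69
step 5: append 71 -> window=[48, 27, 51, 71] -> max=71
step 6: append 53 -> window=[27, 51, 71, 53] -> max=71
step 7: append 45 -> window=[51, 71, 53, 45] -> max=71
step 8: append 29 -> window=[71, 53, 45, 29] -> max=71
Window #5 max = 71

Answer: 71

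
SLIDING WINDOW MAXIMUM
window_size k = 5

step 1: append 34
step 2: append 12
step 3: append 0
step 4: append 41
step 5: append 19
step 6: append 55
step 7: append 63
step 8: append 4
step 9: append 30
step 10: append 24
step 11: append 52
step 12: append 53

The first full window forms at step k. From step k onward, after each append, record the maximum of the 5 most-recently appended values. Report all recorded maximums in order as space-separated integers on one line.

step 1: append 34 -> window=[34] (not full yet)
step 2: append 12 -> window=[34, 12] (not full yet)
step 3: append 0 -> window=[34, 12, 0] (not full yet)
step 4: append 41 -> window=[34, 12, 0, 41] (not full yet)
step 5: append 19 -> window=[34, 12, 0, 41, 19] -> max=41
step 6: append 55 -> window=[12, 0, 41, 19, 55] -> max=55
step 7: append 63 -> window=[0, 41, 19, 55, 63] -> max=63
step 8: append 4 -> window=[41, 19, 55, 63, 4] -> max=63
step 9: append 30 -> window=[19, 55, 63, 4, 30] -> max=63
step 10: append 24 -> window=[55, 63, 4, 30, 24] -> max=63
step 11: append 52 -> window=[63, 4, 30, 24, 52] -> max=63
step 12: append 53 -> window=[4, 30, 24, 52, 53] -> max=53

Answer: 41 55 63 63 63 63 63 53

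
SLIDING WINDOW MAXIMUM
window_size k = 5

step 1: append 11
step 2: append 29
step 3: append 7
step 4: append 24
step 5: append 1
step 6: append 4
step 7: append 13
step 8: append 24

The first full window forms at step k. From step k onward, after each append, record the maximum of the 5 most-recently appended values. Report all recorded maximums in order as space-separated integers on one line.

step 1: append 11 -> window=[11] (not full yet)
step 2: append 29 -> window=[11, 29] (not full yet)
step 3: append 7 -> window=[11, 29, 7] (not full yet)
step 4: append 24 -> window=[11, 29, 7, 24] (not full yet)
step 5: append 1 -> window=[11, 29, 7, 24, 1] -> max=29
step 6: append 4 -> window=[29, 7, 24, 1, 4] -> max=29
step 7: append 13 -> window=[7, 24, 1, 4, 13] -> max=24
step 8: append 24 -> window=[24, 1, 4, 13, 24] -> max=24

Answer: 29 29 24 24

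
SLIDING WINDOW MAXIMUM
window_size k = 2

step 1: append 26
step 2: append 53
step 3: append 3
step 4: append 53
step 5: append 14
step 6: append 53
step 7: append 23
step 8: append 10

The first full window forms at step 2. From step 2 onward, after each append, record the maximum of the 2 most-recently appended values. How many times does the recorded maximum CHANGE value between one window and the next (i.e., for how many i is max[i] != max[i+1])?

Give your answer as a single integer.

step 1: append 26 -> window=[26] (not full yet)
step 2: append 53 -> window=[26, 53] -> max=53
step 3: append 3 -> window=[53, 3] -> max=53
step 4: append 53 -> window=[3, 53] -> max=53
step 5: append 14 -> window=[53, 14] -> max=53
step 6: append 53 -> window=[14, 53] -> max=53
step 7: append 23 -> window=[53, 23] -> max=53
step 8: append 10 -> window=[23, 10] -> max=23
Recorded maximums: 53 53 53 53 53 53 23
Changes between consecutive maximums: 1

Answer: 1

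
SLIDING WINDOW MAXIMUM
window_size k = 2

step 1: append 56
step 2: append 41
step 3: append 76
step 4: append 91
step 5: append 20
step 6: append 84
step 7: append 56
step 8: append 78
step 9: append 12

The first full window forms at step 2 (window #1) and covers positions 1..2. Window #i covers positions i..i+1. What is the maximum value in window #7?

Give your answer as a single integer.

Answer: 78

Derivation:
step 1: append 56 -> window=[56] (not full yet)
step 2: append 41 -> window=[56, 41] -> max=56
step 3: append 76 -> window=[41, 76] -> max=76
step 4: append 91 -> window=[76, 91] -> max=91
step 5: append 20 -> window=[91, 20] -> max=91
step 6: append 84 -> window=[20, 84] -> max=84
step 7: append 56 -> window=[84, 56] -> max=84
step 8: append 78 -> window=[56, 78] -> max=78
Window #7 max = 78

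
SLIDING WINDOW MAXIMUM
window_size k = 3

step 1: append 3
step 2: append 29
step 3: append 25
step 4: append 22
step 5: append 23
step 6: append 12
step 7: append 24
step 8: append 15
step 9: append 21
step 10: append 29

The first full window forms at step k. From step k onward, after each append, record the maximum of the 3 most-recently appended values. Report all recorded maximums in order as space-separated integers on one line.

step 1: append 3 -> window=[3] (not full yet)
step 2: append 29 -> window=[3, 29] (not full yet)
step 3: append 25 -> window=[3, 29, 25] -> max=29
step 4: append 22 -> window=[29, 25, 22] -> max=29
step 5: append 23 -> window=[25, 22, 23] -> max=25
step 6: append 12 -> window=[22, 23, 12] -> max=23
step 7: append 24 -> window=[23, 12, 24] -> max=24
step 8: append 15 -> window=[12, 24, 15] -> max=24
step 9: append 21 -> window=[24, 15, 21] -> max=24
step 10: append 29 -> window=[15, 21, 29] -> max=29

Answer: 29 29 25 23 24 24 24 29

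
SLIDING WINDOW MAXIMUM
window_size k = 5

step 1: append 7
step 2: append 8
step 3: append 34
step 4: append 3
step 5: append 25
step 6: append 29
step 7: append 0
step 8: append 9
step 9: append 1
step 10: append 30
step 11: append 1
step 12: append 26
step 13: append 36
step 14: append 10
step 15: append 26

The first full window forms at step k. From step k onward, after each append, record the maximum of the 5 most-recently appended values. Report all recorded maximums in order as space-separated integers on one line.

Answer: 34 34 34 29 29 30 30 30 36 36 36

Derivation:
step 1: append 7 -> window=[7] (not full yet)
step 2: append 8 -> window=[7, 8] (not full yet)
step 3: append 34 -> window=[7, 8, 34] (not full yet)
step 4: append 3 -> window=[7, 8, 34, 3] (not full yet)
step 5: append 25 -> window=[7, 8, 34, 3, 25] -> max=34
step 6: append 29 -> window=[8, 34, 3, 25, 29] -> max=34
step 7: append 0 -> window=[34, 3, 25, 29, 0] -> max=34
step 8: append 9 -> window=[3, 25, 29, 0, 9] -> max=29
step 9: append 1 -> window=[25, 29, 0, 9, 1] -> max=29
step 10: append 30 -> window=[29, 0, 9, 1, 30] -> max=30
step 11: append 1 -> window=[0, 9, 1, 30, 1] -> max=30
step 12: append 26 -> window=[9, 1, 30, 1, 26] -> max=30
step 13: append 36 -> window=[1, 30, 1, 26, 36] -> max=36
step 14: append 10 -> window=[30, 1, 26, 36, 10] -> max=36
step 15: append 26 -> window=[1, 26, 36, 10, 26] -> max=36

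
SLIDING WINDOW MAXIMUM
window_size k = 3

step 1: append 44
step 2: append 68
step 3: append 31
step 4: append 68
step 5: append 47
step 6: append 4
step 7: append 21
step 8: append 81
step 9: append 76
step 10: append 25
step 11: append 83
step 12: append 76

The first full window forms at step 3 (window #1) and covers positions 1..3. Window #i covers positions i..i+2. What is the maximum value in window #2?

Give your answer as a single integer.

Answer: 68

Derivation:
step 1: append 44 -> window=[44] (not full yet)
step 2: append 68 -> window=[44, 68] (not full yet)
step 3: append 31 -> window=[44, 68, 31] -> max=68
step 4: append 68 -> window=[68, 31, 68] -> max=68
Window #2 max = 68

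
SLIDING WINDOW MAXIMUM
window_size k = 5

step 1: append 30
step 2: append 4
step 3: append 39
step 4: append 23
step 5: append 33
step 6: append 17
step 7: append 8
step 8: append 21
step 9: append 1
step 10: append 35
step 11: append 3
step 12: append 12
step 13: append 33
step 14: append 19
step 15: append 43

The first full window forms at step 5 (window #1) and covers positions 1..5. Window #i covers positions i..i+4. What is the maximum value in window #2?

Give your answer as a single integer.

step 1: append 30 -> window=[30] (not full yet)
step 2: append 4 -> window=[30, 4] (not full yet)
step 3: append 39 -> window=[30, 4, 39] (not full yet)
step 4: append 23 -> window=[30, 4, 39, 23] (not full yet)
step 5: append 33 -> window=[30, 4, 39, 23, 33] -> max=39
step 6: append 17 -> window=[4, 39, 23, 33, 17] -> max=39
Window #2 max = 39

Answer: 39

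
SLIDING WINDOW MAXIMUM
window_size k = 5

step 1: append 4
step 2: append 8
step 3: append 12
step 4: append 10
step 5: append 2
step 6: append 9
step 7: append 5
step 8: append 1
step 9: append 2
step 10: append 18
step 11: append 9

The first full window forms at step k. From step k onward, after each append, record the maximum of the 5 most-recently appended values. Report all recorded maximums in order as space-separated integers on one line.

Answer: 12 12 12 10 9 18 18

Derivation:
step 1: append 4 -> window=[4] (not full yet)
step 2: append 8 -> window=[4, 8] (not full yet)
step 3: append 12 -> window=[4, 8, 12] (not full yet)
step 4: append 10 -> window=[4, 8, 12, 10] (not full yet)
step 5: append 2 -> window=[4, 8, 12, 10, 2] -> max=12
step 6: append 9 -> window=[8, 12, 10, 2, 9] -> max=12
step 7: append 5 -> window=[12, 10, 2, 9, 5] -> max=12
step 8: append 1 -> window=[10, 2, 9, 5, 1] -> max=10
step 9: append 2 -> window=[2, 9, 5, 1, 2] -> max=9
step 10: append 18 -> window=[9, 5, 1, 2, 18] -> max=18
step 11: append 9 -> window=[5, 1, 2, 18, 9] -> max=18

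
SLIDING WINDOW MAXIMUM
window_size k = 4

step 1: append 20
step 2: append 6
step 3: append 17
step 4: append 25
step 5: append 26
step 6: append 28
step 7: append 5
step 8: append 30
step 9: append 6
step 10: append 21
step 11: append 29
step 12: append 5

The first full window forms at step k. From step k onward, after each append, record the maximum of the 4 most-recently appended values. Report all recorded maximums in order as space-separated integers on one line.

step 1: append 20 -> window=[20] (not full yet)
step 2: append 6 -> window=[20, 6] (not full yet)
step 3: append 17 -> window=[20, 6, 17] (not full yet)
step 4: append 25 -> window=[20, 6, 17, 25] -> max=25
step 5: append 26 -> window=[6, 17, 25, 26] -> max=26
step 6: append 28 -> window=[17, 25, 26, 28] -> max=28
step 7: append 5 -> window=[25, 26, 28, 5] -> max=28
step 8: append 30 -> window=[26, 28, 5, 30] -> max=30
step 9: append 6 -> window=[28, 5, 30, 6] -> max=30
step 10: append 21 -> window=[5, 30, 6, 21] -> max=30
step 11: append 29 -> window=[30, 6, 21, 29] -> max=30
step 12: append 5 -> window=[6, 21, 29, 5] -> max=29

Answer: 25 26 28 28 30 30 30 30 29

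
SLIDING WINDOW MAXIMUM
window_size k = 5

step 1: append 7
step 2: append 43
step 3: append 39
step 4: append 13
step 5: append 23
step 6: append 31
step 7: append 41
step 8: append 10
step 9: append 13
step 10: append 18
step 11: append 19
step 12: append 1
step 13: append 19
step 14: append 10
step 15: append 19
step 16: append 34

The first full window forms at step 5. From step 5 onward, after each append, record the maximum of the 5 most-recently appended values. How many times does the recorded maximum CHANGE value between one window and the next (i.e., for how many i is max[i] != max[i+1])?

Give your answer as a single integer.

step 1: append 7 -> window=[7] (not full yet)
step 2: append 43 -> window=[7, 43] (not full yet)
step 3: append 39 -> window=[7, 43, 39] (not full yet)
step 4: append 13 -> window=[7, 43, 39, 13] (not full yet)
step 5: append 23 -> window=[7, 43, 39, 13, 23] -> max=43
step 6: append 31 -> window=[43, 39, 13, 23, 31] -> max=43
step 7: append 41 -> window=[39, 13, 23, 31, 41] -> max=41
step 8: append 10 -> window=[13, 23, 31, 41, 10] -> max=41
step 9: append 13 -> window=[23, 31, 41, 10, 13] -> max=41
step 10: append 18 -> window=[31, 41, 10, 13, 18] -> max=41
step 11: append 19 -> window=[41, 10, 13, 18, 19] -> max=41
step 12: append 1 -> window=[10, 13, 18, 19, 1] -> max=19
step 13: append 19 -> window=[13, 18, 19, 1, 19] -> max=19
step 14: append 10 -> window=[18, 19, 1, 19, 10] -> max=19
step 15: append 19 -> window=[19, 1, 19, 10, 19] -> max=19
step 16: append 34 -> window=[1, 19, 10, 19, 34] -> max=34
Recorded maximums: 43 43 41 41 41 41 41 19 19 19 19 34
Changes between consecutive maximums: 3

Answer: 3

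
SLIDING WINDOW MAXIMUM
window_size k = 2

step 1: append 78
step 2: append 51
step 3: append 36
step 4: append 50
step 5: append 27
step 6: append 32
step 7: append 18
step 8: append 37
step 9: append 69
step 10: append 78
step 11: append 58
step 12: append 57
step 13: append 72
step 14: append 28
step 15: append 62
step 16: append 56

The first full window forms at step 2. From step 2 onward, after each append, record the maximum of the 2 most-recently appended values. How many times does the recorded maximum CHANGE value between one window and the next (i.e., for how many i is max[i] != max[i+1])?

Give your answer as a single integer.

step 1: append 78 -> window=[78] (not full yet)
step 2: append 51 -> window=[78, 51] -> max=78
step 3: append 36 -> window=[51, 36] -> max=51
step 4: append 50 -> window=[36, 50] -> max=50
step 5: append 27 -> window=[50, 27] -> max=50
step 6: append 32 -> window=[27, 32] -> max=32
step 7: append 18 -> window=[32, 18] -> max=32
step 8: append 37 -> window=[18, 37] -> max=37
step 9: append 69 -> window=[37, 69] -> max=69
step 10: append 78 -> window=[69, 78] -> max=78
step 11: append 58 -> window=[78, 58] -> max=78
step 12: append 57 -> window=[58, 57] -> max=58
step 13: append 72 -> window=[57, 72] -> max=72
step 14: append 28 -> window=[72, 28] -> max=72
step 15: append 62 -> window=[28, 62] -> max=62
step 16: append 56 -> window=[62, 56] -> max=62
Recorded maximums: 78 51 50 50 32 32 37 69 78 78 58 72 72 62 62
Changes between consecutive maximums: 9

Answer: 9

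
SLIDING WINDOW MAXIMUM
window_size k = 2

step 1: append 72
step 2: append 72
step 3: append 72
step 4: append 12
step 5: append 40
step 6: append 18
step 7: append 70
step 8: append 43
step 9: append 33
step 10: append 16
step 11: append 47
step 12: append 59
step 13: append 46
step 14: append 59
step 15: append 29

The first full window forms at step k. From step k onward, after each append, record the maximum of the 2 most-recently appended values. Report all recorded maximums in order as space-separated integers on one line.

step 1: append 72 -> window=[72] (not full yet)
step 2: append 72 -> window=[72, 72] -> max=72
step 3: append 72 -> window=[72, 72] -> max=72
step 4: append 12 -> window=[72, 12] -> max=72
step 5: append 40 -> window=[12, 40] -> max=40
step 6: append 18 -> window=[40, 18] -> max=40
step 7: append 70 -> window=[18, 70] -> max=70
step 8: append 43 -> window=[70, 43] -> max=70
step 9: append 33 -> window=[43, 33] -> max=43
step 10: append 16 -> window=[33, 16] -> max=33
step 11: append 47 -> window=[16, 47] -> max=47
step 12: append 59 -> window=[47, 59] -> max=59
step 13: append 46 -> window=[59, 46] -> max=59
step 14: append 59 -> window=[46, 59] -> max=59
step 15: append 29 -> window=[59, 29] -> max=59

Answer: 72 72 72 40 40 70 70 43 33 47 59 59 59 59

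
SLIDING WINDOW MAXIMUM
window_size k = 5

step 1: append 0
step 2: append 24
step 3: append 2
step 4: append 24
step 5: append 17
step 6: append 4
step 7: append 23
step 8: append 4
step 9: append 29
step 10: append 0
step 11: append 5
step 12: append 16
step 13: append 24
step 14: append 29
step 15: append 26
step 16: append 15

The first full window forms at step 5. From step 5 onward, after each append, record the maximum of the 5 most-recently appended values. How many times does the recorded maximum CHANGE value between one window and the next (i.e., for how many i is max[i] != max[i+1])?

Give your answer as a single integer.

step 1: append 0 -> window=[0] (not full yet)
step 2: append 24 -> window=[0, 24] (not full yet)
step 3: append 2 -> window=[0, 24, 2] (not full yet)
step 4: append 24 -> window=[0, 24, 2, 24] (not full yet)
step 5: append 17 -> window=[0, 24, 2, 24, 17] -> max=24
step 6: append 4 -> window=[24, 2, 24, 17, 4] -> max=24
step 7: append 23 -> window=[2, 24, 17, 4, 23] -> max=24
step 8: append 4 -> window=[24, 17, 4, 23, 4] -> max=24
step 9: append 29 -> window=[17, 4, 23, 4, 29] -> max=29
step 10: append 0 -> window=[4, 23, 4, 29, 0] -> max=29
step 11: append 5 -> window=[23, 4, 29, 0, 5] -> max=29
step 12: append 16 -> window=[4, 29, 0, 5, 16] -> max=29
step 13: append 24 -> window=[29, 0, 5, 16, 24] -> max=29
step 14: append 29 -> window=[0, 5, 16, 24, 29] -> max=29
step 15: append 26 -> window=[5, 16, 24, 29, 26] -> max=29
step 16: append 15 -> window=[16, 24, 29, 26, 15] -> max=29
Recorded maximums: 24 24 24 24 29 29 29 29 29 29 29 29
Changes between consecutive maximums: 1

Answer: 1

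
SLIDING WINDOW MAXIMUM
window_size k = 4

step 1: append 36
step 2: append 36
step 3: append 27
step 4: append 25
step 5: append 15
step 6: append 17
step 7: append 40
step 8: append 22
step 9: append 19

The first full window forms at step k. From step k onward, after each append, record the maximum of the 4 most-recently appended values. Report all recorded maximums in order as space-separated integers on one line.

step 1: append 36 -> window=[36] (not full yet)
step 2: append 36 -> window=[36, 36] (not full yet)
step 3: append 27 -> window=[36, 36, 27] (not full yet)
step 4: append 25 -> window=[36, 36, 27, 25] -> max=36
step 5: append 15 -> window=[36, 27, 25, 15] -> max=36
step 6: append 17 -> window=[27, 25, 15, 17] -> max=27
step 7: append 40 -> window=[25, 15, 17, 40] -> max=40
step 8: append 22 -> window=[15, 17, 40, 22] -> max=40
step 9: append 19 -> window=[17, 40, 22, 19] -> max=40

Answer: 36 36 27 40 40 40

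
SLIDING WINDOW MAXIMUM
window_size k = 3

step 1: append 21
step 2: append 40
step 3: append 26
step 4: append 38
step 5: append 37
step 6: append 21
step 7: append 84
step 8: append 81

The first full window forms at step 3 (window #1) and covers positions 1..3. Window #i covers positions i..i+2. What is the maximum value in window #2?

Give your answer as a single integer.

step 1: append 21 -> window=[21] (not full yet)
step 2: append 40 -> window=[21, 40] (not full yet)
step 3: append 26 -> window=[21, 40, 26] -> max=40
step 4: append 38 -> window=[40, 26, 38] -> max=40
Window #2 max = 40

Answer: 40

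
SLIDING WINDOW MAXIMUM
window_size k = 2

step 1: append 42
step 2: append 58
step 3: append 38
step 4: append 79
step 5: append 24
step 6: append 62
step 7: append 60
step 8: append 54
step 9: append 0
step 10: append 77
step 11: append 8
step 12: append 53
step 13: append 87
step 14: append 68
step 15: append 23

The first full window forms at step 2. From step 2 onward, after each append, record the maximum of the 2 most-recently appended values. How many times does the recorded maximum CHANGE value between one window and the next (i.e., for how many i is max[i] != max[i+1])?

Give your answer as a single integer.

Answer: 8

Derivation:
step 1: append 42 -> window=[42] (not full yet)
step 2: append 58 -> window=[42, 58] -> max=58
step 3: append 38 -> window=[58, 38] -> max=58
step 4: append 79 -> window=[38, 79] -> max=79
step 5: append 24 -> window=[79, 24] -> max=79
step 6: append 62 -> window=[24, 62] -> max=62
step 7: append 60 -> window=[62, 60] -> max=62
step 8: append 54 -> window=[60, 54] -> max=60
step 9: append 0 -> window=[54, 0] -> max=54
step 10: append 77 -> window=[0, 77] -> max=77
step 11: append 8 -> window=[77, 8] -> max=77
step 12: append 53 -> window=[8, 53] -> max=53
step 13: append 87 -> window=[53, 87] -> max=87
step 14: append 68 -> window=[87, 68] -> max=87
step 15: append 23 -> window=[68, 23] -> max=68
Recorded maximums: 58 58 79 79 62 62 60 54 77 77 53 87 87 68
Changes between consecutive maximums: 8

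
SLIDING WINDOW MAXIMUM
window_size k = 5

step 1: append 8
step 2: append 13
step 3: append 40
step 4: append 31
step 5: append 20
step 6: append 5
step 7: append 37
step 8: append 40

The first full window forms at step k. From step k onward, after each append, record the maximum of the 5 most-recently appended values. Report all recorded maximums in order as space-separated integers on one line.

step 1: append 8 -> window=[8] (not full yet)
step 2: append 13 -> window=[8, 13] (not full yet)
step 3: append 40 -> window=[8, 13, 40] (not full yet)
step 4: append 31 -> window=[8, 13, 40, 31] (not full yet)
step 5: append 20 -> window=[8, 13, 40, 31, 20] -> max=40
step 6: append 5 -> window=[13, 40, 31, 20, 5] -> max=40
step 7: append 37 -> window=[40, 31, 20, 5, 37] -> max=40
step 8: append 40 -> window=[31, 20, 5, 37, 40] -> max=40

Answer: 40 40 40 40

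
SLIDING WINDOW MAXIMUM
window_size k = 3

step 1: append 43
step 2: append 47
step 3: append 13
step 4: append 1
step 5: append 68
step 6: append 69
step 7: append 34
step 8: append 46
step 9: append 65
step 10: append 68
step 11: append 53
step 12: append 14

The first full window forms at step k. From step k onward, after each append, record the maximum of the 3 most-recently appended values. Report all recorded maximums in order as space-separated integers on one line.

Answer: 47 47 68 69 69 69 65 68 68 68

Derivation:
step 1: append 43 -> window=[43] (not full yet)
step 2: append 47 -> window=[43, 47] (not full yet)
step 3: append 13 -> window=[43, 47, 13] -> max=47
step 4: append 1 -> window=[47, 13, 1] -> max=47
step 5: append 68 -> window=[13, 1, 68] -> max=68
step 6: append 69 -> window=[1, 68, 69] -> max=69
step 7: append 34 -> window=[68, 69, 34] -> max=69
step 8: append 46 -> window=[69, 34, 46] -> max=69
step 9: append 65 -> window=[34, 46, 65] -> max=65
step 10: append 68 -> window=[46, 65, 68] -> max=68
step 11: append 53 -> window=[65, 68, 53] -> max=68
step 12: append 14 -> window=[68, 53, 14] -> max=68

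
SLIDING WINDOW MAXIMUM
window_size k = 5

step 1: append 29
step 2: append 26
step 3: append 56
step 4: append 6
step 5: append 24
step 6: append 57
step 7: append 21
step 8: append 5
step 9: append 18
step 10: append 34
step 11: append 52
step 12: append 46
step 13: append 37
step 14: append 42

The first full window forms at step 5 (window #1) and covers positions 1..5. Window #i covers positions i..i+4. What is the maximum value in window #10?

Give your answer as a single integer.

Answer: 52

Derivation:
step 1: append 29 -> window=[29] (not full yet)
step 2: append 26 -> window=[29, 26] (not full yet)
step 3: append 56 -> window=[29, 26, 56] (not full yet)
step 4: append 6 -> window=[29, 26, 56, 6] (not full yet)
step 5: append 24 -> window=[29, 26, 56, 6, 24] -> max=56
step 6: append 57 -> window=[26, 56, 6, 24, 57] -> max=57
step 7: append 21 -> window=[56, 6, 24, 57, 21] -> max=57
step 8: append 5 -> window=[6, 24, 57, 21, 5] -> max=57
step 9: append 18 -> window=[24, 57, 21, 5, 18] -> max=57
step 10: append 34 -> window=[57, 21, 5, 18, 34] -> max=57
step 11: append 52 -> window=[21, 5, 18, 34, 52] -> max=52
step 12: append 46 -> window=[5, 18, 34, 52, 46] -> max=52
step 13: append 37 -> window=[18, 34, 52, 46, 37] -> max=52
step 14: append 42 -> window=[34, 52, 46, 37, 42] -> max=52
Window #10 max = 52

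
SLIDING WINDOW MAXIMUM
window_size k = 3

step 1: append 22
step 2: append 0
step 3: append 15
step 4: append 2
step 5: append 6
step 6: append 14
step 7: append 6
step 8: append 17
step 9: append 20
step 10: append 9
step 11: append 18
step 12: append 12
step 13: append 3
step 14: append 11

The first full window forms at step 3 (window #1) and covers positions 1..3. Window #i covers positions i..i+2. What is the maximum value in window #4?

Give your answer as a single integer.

Answer: 14

Derivation:
step 1: append 22 -> window=[22] (not full yet)
step 2: append 0 -> window=[22, 0] (not full yet)
step 3: append 15 -> window=[22, 0, 15] -> max=22
step 4: append 2 -> window=[0, 15, 2] -> max=15
step 5: append 6 -> window=[15, 2, 6] -> max=15
step 6: append 14 -> window=[2, 6, 14] -> max=14
Window #4 max = 14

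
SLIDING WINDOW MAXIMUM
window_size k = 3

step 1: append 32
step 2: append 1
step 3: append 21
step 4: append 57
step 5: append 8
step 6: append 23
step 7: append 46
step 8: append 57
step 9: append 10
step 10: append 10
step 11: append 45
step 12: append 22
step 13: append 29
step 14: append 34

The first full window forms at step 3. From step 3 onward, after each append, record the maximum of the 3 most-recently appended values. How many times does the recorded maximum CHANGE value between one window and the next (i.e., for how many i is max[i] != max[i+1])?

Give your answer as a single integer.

Answer: 5

Derivation:
step 1: append 32 -> window=[32] (not full yet)
step 2: append 1 -> window=[32, 1] (not full yet)
step 3: append 21 -> window=[32, 1, 21] -> max=32
step 4: append 57 -> window=[1, 21, 57] -> max=57
step 5: append 8 -> window=[21, 57, 8] -> max=57
step 6: append 23 -> window=[57, 8, 23] -> max=57
step 7: append 46 -> window=[8, 23, 46] -> max=46
step 8: append 57 -> window=[23, 46, 57] -> max=57
step 9: append 10 -> window=[46, 57, 10] -> max=57
step 10: append 10 -> window=[57, 10, 10] -> max=57
step 11: append 45 -> window=[10, 10, 45] -> max=45
step 12: append 22 -> window=[10, 45, 22] -> max=45
step 13: append 29 -> window=[45, 22, 29] -> max=45
step 14: append 34 -> window=[22, 29, 34] -> max=34
Recorded maximums: 32 57 57 57 46 57 57 57 45 45 45 34
Changes between consecutive maximums: 5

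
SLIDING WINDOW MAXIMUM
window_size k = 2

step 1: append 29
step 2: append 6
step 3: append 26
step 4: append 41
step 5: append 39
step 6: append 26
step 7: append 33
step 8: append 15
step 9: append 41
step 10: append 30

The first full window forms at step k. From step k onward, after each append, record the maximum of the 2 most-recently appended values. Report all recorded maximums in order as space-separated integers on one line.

Answer: 29 26 41 41 39 33 33 41 41

Derivation:
step 1: append 29 -> window=[29] (not full yet)
step 2: append 6 -> window=[29, 6] -> max=29
step 3: append 26 -> window=[6, 26] -> max=26
step 4: append 41 -> window=[26, 41] -> max=41
step 5: append 39 -> window=[41, 39] -> max=41
step 6: append 26 -> window=[39, 26] -> max=39
step 7: append 33 -> window=[26, 33] -> max=33
step 8: append 15 -> window=[33, 15] -> max=33
step 9: append 41 -> window=[15, 41] -> max=41
step 10: append 30 -> window=[41, 30] -> max=41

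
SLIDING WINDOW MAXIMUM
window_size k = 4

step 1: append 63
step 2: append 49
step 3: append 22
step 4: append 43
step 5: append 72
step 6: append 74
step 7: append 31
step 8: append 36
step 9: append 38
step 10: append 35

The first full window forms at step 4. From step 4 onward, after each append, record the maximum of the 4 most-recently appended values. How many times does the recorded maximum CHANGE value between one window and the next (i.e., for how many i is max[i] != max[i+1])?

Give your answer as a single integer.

Answer: 3

Derivation:
step 1: append 63 -> window=[63] (not full yet)
step 2: append 49 -> window=[63, 49] (not full yet)
step 3: append 22 -> window=[63, 49, 22] (not full yet)
step 4: append 43 -> window=[63, 49, 22, 43] -> max=63
step 5: append 72 -> window=[49, 22, 43, 72] -> max=72
step 6: append 74 -> window=[22, 43, 72, 74] -> max=74
step 7: append 31 -> window=[43, 72, 74, 31] -> max=74
step 8: append 36 -> window=[72, 74, 31, 36] -> max=74
step 9: append 38 -> window=[74, 31, 36, 38] -> max=74
step 10: append 35 -> window=[31, 36, 38, 35] -> max=38
Recorded maximums: 63 72 74 74 74 74 38
Changes between consecutive maximums: 3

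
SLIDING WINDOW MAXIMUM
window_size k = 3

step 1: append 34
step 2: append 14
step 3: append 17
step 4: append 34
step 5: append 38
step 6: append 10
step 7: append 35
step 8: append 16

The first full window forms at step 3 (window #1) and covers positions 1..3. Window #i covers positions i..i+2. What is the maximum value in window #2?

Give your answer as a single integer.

step 1: append 34 -> window=[34] (not full yet)
step 2: append 14 -> window=[34, 14] (not full yet)
step 3: append 17 -> window=[34, 14, 17] -> max=34
step 4: append 34 -> window=[14, 17, 34] -> max=34
Window #2 max = 34

Answer: 34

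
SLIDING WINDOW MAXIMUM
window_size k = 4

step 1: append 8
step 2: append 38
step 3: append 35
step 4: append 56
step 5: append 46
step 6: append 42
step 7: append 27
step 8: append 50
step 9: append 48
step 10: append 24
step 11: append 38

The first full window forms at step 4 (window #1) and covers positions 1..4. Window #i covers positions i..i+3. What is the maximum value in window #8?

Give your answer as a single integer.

step 1: append 8 -> window=[8] (not full yet)
step 2: append 38 -> window=[8, 38] (not full yet)
step 3: append 35 -> window=[8, 38, 35] (not full yet)
step 4: append 56 -> window=[8, 38, 35, 56] -> max=56
step 5: append 46 -> window=[38, 35, 56, 46] -> max=56
step 6: append 42 -> window=[35, 56, 46, 42] -> max=56
step 7: append 27 -> window=[56, 46, 42, 27] -> max=56
step 8: append 50 -> window=[46, 42, 27, 50] -> max=50
step 9: append 48 -> window=[42, 27, 50, 48] -> max=50
step 10: append 24 -> window=[27, 50, 48, 24] -> max=50
step 11: append 38 -> window=[50, 48, 24, 38] -> max=50
Window #8 max = 50

Answer: 50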